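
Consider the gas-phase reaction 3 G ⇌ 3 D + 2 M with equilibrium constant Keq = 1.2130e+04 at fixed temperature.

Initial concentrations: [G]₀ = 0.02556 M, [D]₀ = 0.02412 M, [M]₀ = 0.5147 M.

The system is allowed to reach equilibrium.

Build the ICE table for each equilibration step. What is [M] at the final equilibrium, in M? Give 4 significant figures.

Q₀ = 0.2226 vs Keq = 1.2130e+04 ⇒ Q<K, forward
Step 1:
                  G         D         M
  init      0.02556   0.02412    0.5147
  Δ        -0.02418   0.02418   0.01612
  eq       0.001378    0.0483    0.5308
  solve Keq expr → x = 0.008061; check Q = 1.2130e+04

[M]_eq = 0.5308 M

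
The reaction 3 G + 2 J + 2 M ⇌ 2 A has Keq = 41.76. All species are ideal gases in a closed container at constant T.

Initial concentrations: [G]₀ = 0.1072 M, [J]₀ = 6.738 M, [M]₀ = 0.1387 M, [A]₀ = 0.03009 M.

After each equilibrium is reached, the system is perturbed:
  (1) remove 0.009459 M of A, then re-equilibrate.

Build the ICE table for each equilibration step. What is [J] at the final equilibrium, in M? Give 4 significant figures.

Q₀ = 0.8415 vs Keq = 41.76 ⇒ Q<K, forward
Step 1:
                   G          J          M          A
  I           0.1072      6.738     0.1387    0.03009
  C         -0.04964   -0.03309   -0.03309    0.03309
  E          0.05756      6.705     0.1056    0.06318
  solve Keq expr → x = 0.01655; check Q = 41.76
Then remove 0.009459 M of A.
Step 2:
                   G          J          M          A
  I          0.05756      6.705     0.1056    0.05373
  C        -0.003562  -0.002375  -0.002375   0.002375
  E            0.054      6.703     0.1032     0.0561
  solve Keq expr → x = 0.001187; check Q = 41.76

[J]_eq = 6.703 M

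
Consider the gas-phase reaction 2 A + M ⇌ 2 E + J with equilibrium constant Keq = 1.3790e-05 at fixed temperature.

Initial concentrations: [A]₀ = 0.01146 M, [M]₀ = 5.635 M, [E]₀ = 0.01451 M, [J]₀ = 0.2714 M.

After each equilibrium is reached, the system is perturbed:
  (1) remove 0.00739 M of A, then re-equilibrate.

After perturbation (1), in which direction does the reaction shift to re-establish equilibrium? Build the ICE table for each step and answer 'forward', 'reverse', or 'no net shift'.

Q₀ = 0.07721 vs Keq = 1.3790e-05 ⇒ Q>K, reverse
Step 1:
                    A           M           E           J
  Initial     0.01146       5.635     0.01451      0.2714
  Change      0.01407    0.007036    -0.01407   -0.007036
  Equil       0.02553       5.642  4.3801e-04      0.2644
  solve Keq expr → x = -0.007036; check Q = 1.3790e-05
Then remove 0.00739 M of A.
Step 2:
                    A           M           E           J
  Initial     0.01814       5.642  4.3801e-04      0.2644
  Change   1.2460e-04  6.2301e-05 -1.2460e-04 -6.2301e-05
  Equil       0.01827       5.642  3.1341e-04      0.2643
  solve Keq expr → x = -6.2301e-05; check Q = 1.3790e-05

Direction: reverse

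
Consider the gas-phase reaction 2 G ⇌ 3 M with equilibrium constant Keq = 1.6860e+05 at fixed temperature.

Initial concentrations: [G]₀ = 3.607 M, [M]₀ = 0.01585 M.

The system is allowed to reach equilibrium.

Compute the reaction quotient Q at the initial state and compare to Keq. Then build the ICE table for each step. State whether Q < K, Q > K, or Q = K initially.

Q₀ = 3.0605e-07 vs Keq = 1.6860e+05 ⇒ Q<K, forward
Step 1:
                    G           M
  I             3.607     0.01585
  C            -3.577       5.365
  E            0.0304       5.381
  solve Keq expr → x = 1.788; check Q = 1.6860e+05

Q₀ = 3.0605e-07; Q < K (proceeds forward)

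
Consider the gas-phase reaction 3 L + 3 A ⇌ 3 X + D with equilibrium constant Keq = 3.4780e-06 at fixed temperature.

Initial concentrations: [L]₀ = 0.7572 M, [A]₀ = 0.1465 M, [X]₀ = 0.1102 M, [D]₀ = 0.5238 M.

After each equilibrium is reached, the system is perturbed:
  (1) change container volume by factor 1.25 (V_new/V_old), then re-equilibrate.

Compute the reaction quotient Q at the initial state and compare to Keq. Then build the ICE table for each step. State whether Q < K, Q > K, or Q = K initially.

Q₀ = 0.5135 vs Keq = 3.4780e-06 ⇒ Q>K, reverse
Step 1:
                    L           A           X           D
  Initial      0.7572      0.1465      0.1102      0.5238
  Change        0.106       0.106      -0.106    -0.03534
  Equil        0.8632      0.2525    0.004193      0.4885
  solve Keq expr → x = -0.03534; check Q = 3.4780e-06
Then change container volume by factor 1.25 (V_new/V_old).
Step 2:
                    L           A           X           D
  Initial      0.6906       0.202    0.003355      0.3908
  Change   4.5490e-04  4.5490e-04 -4.5490e-04 -1.5163e-04
  Equil         0.691      0.2025      0.0029      0.3906
  solve Keq expr → x = -1.5163e-04; check Q = 3.4780e-06

Q₀ = 0.5135; Q > K (proceeds reverse)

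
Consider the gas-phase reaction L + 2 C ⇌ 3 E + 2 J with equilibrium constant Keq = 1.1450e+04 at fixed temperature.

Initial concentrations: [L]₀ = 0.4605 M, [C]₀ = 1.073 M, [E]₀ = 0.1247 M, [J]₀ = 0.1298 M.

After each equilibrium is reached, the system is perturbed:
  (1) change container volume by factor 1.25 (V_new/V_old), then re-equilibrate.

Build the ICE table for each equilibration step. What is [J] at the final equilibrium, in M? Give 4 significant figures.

[J]_eq = 0.8293 M

Q₀ = 6.1620e-05 vs Keq = 1.1450e+04 ⇒ Q<K, forward
Step 1:
                   L          C          E          J
  Initial     0.4605      1.073     0.1247     0.1298
  Change     -0.4504    -0.9009      1.351     0.9009
  Equil      0.01007     0.1721      1.476      1.031
  solve Keq expr → x = 0.4504; check Q = 1.1450e+04
Then change container volume by factor 1.25 (V_new/V_old).
Step 2:
                   L          C          E          J
  Initial   0.008054     0.1377      1.181     0.8245
  Change   -0.002362  -0.004724   0.007086   0.004724
  Equil     0.005692      0.133      1.188     0.8293
  solve Keq expr → x = 0.002362; check Q = 1.1450e+04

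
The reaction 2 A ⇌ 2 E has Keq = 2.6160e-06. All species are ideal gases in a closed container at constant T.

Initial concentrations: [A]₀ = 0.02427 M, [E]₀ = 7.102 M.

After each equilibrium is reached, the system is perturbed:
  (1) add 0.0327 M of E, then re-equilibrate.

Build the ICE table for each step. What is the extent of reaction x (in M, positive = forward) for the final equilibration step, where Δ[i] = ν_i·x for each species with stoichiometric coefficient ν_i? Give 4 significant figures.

x = -0.01632 M

Q₀ = 8.5629e+04 vs Keq = 2.6160e-06 ⇒ Q>K, reverse
Step 1:
                  A         E
  init      0.02427     7.102
  Δ            7.09     -7.09
  eq          7.115   0.01151
  solve Keq expr → x = -3.545; check Q = 2.6160e-06
Then add 0.0327 M of E.
Step 2:
                  A         E
  init        7.115   0.04421
  Δ         0.03265  -0.03265
  eq          7.147   0.01156
  solve Keq expr → x = -0.01632; check Q = 2.6160e-06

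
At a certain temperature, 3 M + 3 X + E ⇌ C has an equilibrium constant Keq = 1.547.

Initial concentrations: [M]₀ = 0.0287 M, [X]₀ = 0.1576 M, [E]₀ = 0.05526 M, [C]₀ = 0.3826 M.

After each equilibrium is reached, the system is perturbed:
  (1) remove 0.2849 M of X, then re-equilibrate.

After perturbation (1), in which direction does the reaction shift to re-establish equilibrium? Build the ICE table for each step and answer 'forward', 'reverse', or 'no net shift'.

Q₀ = 7.4820e+07 vs Keq = 1.547 ⇒ Q>K, reverse
Step 1:
                   M          X          E          C
  init        0.0287     0.1576    0.05526     0.3826
  Δ           0.7288     0.7288     0.2429    -0.2429
  eq          0.7575     0.8864     0.2982     0.1397
  solve Keq expr → x = -0.2429; check Q = 1.547
Then remove 0.2849 M of X.
Step 2:
                   M          X          E          C
  init        0.7575     0.6015     0.2982     0.1397
  Δ           0.0959     0.0959    0.03197   -0.03197
  eq          0.8534     0.6974     0.3302     0.1077
  solve Keq expr → x = -0.03197; check Q = 1.547

Direction: reverse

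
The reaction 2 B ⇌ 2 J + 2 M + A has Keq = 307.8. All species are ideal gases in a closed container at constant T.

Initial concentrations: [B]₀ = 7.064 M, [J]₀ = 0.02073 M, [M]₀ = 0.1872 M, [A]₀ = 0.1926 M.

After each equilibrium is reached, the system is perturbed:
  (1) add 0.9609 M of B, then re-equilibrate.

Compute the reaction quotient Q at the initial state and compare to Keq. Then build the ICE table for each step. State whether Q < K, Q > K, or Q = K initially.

Q₀ = 5.8125e-08 vs Keq = 307.8 ⇒ Q<K, forward
Step 1:
                    B           J           M           A
  init          7.064     0.02073      0.1872      0.1926
  Δ            -4.827       4.827       4.827       2.414
  eq            2.237       4.848       5.014       2.606
  solve Keq expr → x = 2.414; check Q = 307.8
Then add 0.9609 M of B.
Step 2:
                    B           J           M           A
  init          3.198       4.848       5.014       2.606
  Δ           -0.4374      0.4374      0.4374      0.2187
  eq             2.76       5.285       5.452       2.825
  solve Keq expr → x = 0.2187; check Q = 307.8

Q₀ = 5.8125e-08; Q < K (proceeds forward)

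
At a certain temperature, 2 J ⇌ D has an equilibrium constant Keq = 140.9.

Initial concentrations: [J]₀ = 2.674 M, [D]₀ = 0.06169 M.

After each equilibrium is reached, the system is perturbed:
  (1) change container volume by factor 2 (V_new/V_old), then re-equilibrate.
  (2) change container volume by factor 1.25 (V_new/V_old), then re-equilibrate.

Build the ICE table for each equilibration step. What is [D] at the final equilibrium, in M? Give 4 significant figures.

Q₀ = 0.008628 vs Keq = 140.9 ⇒ Q<K, forward
Step 1:
                   J          D
  init         2.674    0.06169
  Δ           -2.576      1.288
  eq         0.09787       1.35
  solve Keq expr → x = 1.288; check Q = 140.9
Then change container volume by factor 2 (V_new/V_old).
Step 2:
                   J          D
  init       0.04894     0.6749
  Δ          0.01976  -0.009881
  eq          0.0687      0.665
  solve Keq expr → x = -0.009881; check Q = 140.9
Then change container volume by factor 1.25 (V_new/V_old).
Step 3:
                   J          D
  init       0.05496      0.532
  Δ         0.006305  -0.003152
  eq         0.06126     0.5288
  solve Keq expr → x = -0.003152; check Q = 140.9

[D]_eq = 0.5288 M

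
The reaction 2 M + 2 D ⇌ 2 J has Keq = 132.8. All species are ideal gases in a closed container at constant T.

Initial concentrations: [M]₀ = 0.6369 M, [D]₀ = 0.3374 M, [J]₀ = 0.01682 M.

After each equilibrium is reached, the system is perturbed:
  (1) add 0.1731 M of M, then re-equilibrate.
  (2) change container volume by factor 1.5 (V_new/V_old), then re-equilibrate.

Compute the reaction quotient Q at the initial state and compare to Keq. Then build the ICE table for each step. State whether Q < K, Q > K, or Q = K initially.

Q₀ = 0.006127; Q < K (proceeds forward)

Q₀ = 0.006127 vs Keq = 132.8 ⇒ Q<K, forward
Step 1:
                    M           D           J
  Initial      0.6369      0.3374     0.01682
  Change      -0.2697     -0.2697      0.2697
  Equil        0.3672     0.06771      0.2865
  solve Keq expr → x = 0.1348; check Q = 132.8
Then add 0.1731 M of M.
Step 2:
                    M           D           J
  Initial      0.5403     0.06771      0.2865
  Change      -0.0173     -0.0173      0.0173
  Equil         0.523     0.05041      0.3038
  solve Keq expr → x = 0.00865; check Q = 132.8
Then change container volume by factor 1.5 (V_new/V_old).
Step 3:
                    M           D           J
  Initial      0.3487     0.03361      0.2025
  Change      0.01217     0.01217    -0.01217
  Equil        0.3608     0.04578      0.1904
  solve Keq expr → x = -0.006087; check Q = 132.8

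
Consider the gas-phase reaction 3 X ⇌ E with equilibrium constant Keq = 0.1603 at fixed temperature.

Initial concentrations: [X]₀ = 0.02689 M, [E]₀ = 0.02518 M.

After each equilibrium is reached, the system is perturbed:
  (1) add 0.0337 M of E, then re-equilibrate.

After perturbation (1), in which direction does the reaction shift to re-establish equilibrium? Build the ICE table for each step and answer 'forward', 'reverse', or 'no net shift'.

Q₀ = 1295 vs Keq = 0.1603 ⇒ Q>K, reverse
Step 1:
                    X           E
  init        0.02689     0.02518
  Δ           0.07503    -0.02501
  eq           0.1019  1.6972e-04
  solve Keq expr → x = -0.02501; check Q = 0.1603
Then add 0.0337 M of E.
Step 2:
                    X           E
  init         0.1019     0.03387
  Δ           0.09778    -0.03259
  eq           0.1997    0.001277
  solve Keq expr → x = -0.03259; check Q = 0.1603

Direction: reverse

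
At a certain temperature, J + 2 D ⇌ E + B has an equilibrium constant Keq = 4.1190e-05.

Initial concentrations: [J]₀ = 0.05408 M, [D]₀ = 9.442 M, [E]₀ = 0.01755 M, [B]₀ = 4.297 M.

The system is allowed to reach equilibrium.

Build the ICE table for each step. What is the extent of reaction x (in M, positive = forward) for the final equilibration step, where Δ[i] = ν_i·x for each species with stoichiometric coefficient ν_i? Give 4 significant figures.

x = -0.01749 M

Q₀ = 0.01564 vs Keq = 4.1190e-05 ⇒ Q>K, reverse
Step 1:
                    J           D           E           B
  init        0.05408       9.442     0.01755       4.297
  Δ           0.01749     0.03498    -0.01749    -0.01749
  eq          0.07157       9.477  6.1867e-05        4.28
  solve Keq expr → x = -0.01749; check Q = 4.1190e-05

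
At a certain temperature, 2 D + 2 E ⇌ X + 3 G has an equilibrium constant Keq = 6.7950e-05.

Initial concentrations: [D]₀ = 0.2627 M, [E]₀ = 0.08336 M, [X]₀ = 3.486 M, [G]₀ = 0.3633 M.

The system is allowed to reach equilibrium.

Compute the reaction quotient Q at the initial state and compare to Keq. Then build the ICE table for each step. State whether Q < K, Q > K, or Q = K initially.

Q₀ = 348.6; Q > K (proceeds reverse)

Q₀ = 348.6 vs Keq = 6.7950e-05 ⇒ Q>K, reverse
Step 1:
                  D         E         X         G
  I          0.2627   0.08336     3.486    0.3633
  C          0.2369    0.2369   -0.1184   -0.3553
  E          0.4996    0.3202     3.368  0.008022
  solve Keq expr → x = -0.1184; check Q = 6.7950e-05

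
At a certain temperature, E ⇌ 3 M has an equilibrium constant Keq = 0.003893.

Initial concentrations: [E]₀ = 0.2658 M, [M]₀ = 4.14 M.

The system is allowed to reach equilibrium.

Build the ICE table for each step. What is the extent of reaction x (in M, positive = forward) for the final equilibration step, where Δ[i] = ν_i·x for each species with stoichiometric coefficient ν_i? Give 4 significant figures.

Q₀ = 267 vs Keq = 0.003893 ⇒ Q>K, reverse
Step 1:
                   E          M
  Initial     0.2658       4.14
  Change       1.319     -3.957
  Equil        1.585     0.1834
  solve Keq expr → x = -1.319; check Q = 0.003893

x = -1.319 M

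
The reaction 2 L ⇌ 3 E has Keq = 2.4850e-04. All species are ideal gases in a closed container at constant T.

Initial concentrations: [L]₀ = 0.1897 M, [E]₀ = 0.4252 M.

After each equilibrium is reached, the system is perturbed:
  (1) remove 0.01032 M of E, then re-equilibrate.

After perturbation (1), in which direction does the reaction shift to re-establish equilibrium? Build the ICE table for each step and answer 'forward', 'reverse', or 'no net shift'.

Q₀ = 2.136 vs Keq = 2.4850e-04 ⇒ Q>K, reverse
Step 1:
                   L          E
  I           0.1897     0.4252
  C           0.2589    -0.3884
  E           0.4486    0.03684
  solve Keq expr → x = -0.1295; check Q = 2.4850e-04
Then remove 0.01032 M of E.
Step 2:
                   L          E
  I           0.4486    0.02652
  C        -0.006637   0.009956
  E            0.442    0.03648
  solve Keq expr → x = 0.003319; check Q = 2.4850e-04

Direction: forward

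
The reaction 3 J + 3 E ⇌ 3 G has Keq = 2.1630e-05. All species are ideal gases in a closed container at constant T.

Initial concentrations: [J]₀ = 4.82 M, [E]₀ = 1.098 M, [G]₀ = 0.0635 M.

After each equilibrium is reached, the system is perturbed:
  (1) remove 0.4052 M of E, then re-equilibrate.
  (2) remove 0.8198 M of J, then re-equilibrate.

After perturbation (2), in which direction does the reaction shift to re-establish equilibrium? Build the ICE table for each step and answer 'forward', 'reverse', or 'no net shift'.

Direction: reverse

Q₀ = 1.7273e-06 vs Keq = 2.1630e-05 ⇒ Q<K, forward
Step 1:
                    J           E           G
  Initial        4.82       1.098      0.0635
  Change      -0.0722     -0.0722      0.0722
  Equil         4.748       1.026      0.1357
  solve Keq expr → x = 0.02407; check Q = 2.1630e-05
Then remove 0.4052 M of E.
Step 2:
                    J           E           G
  Initial       4.748      0.6206      0.1357
  Change      0.04658     0.04658    -0.04658
  Equil         4.794      0.6672     0.08912
  solve Keq expr → x = -0.01553; check Q = 2.1630e-05
Then remove 0.8198 M of J.
Step 3:
                    J           E           G
  Initial       3.975      0.6672     0.08912
  Change      0.01349     0.01349    -0.01349
  Equil         3.988      0.6807     0.07563
  solve Keq expr → x = -0.004497; check Q = 2.1630e-05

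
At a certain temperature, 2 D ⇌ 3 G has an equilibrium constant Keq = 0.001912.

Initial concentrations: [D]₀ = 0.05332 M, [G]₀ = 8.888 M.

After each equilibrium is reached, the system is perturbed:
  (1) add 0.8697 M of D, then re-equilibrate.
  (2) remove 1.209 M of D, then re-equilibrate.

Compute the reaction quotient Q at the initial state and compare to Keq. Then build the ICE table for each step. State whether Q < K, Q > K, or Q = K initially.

Q₀ = 2.4696e+05; Q > K (proceeds reverse)

Q₀ = 2.4696e+05 vs Keq = 0.001912 ⇒ Q>K, reverse
Step 1:
                   D          G
  Initial    0.05332      8.888
  Change       5.661     -8.491
  Equil        5.714     0.3967
  solve Keq expr → x = -2.83; check Q = 0.001912
Then add 0.8697 M of D.
Step 2:
                   D          G
  Initial      6.584     0.3967
  Change    -0.02545    0.03817
  Equil        6.558     0.4349
  solve Keq expr → x = 0.01272; check Q = 0.001912
Then remove 1.209 M of D.
Step 3:
                   D          G
  Initial      5.349     0.4349
  Change      0.0357   -0.05355
  Equil        5.385     0.3813
  solve Keq expr → x = -0.01785; check Q = 0.001912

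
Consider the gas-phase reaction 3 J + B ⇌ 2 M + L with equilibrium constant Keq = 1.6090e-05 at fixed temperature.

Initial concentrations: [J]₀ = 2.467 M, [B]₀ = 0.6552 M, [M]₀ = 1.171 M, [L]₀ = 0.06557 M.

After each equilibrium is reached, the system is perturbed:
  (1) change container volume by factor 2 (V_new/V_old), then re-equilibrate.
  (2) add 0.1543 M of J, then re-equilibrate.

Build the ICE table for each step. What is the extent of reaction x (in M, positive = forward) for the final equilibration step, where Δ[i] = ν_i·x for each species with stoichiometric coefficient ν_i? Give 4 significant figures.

Q₀ = 0.00914 vs Keq = 1.6090e-05 ⇒ Q>K, reverse
Step 1:
                  J         B         M         L
  I           2.467    0.6552     1.171   0.06557
  C          0.1961   0.06537   -0.1307  -0.06537
  E           2.663    0.7206      1.04 2.0235e-04
  solve Keq expr → x = -0.06537; check Q = 1.6090e-05
Then change container volume by factor 2 (V_new/V_old).
Step 2:
                  J         B         M         L
  I           1.332    0.3603    0.5201 1.0118e-04
  C       1.5163e-04 5.0544e-05 -1.0109e-04 -5.0544e-05
  E           1.332    0.3603      0.52 5.0632e-05
  solve Keq expr → x = -5.0544e-05; check Q = 1.6090e-05
Then add 0.1543 M of J.
Step 3:
                  J         B         M         L
  I           1.486    0.3603      0.52 5.0632e-05
  C       -5.9084e-05 -1.9695e-05 3.9390e-05 1.9695e-05
  E           1.486    0.3603    0.5201 7.0327e-05
  solve Keq expr → x = 1.9695e-05; check Q = 1.6090e-05

x = 1.9695e-05 M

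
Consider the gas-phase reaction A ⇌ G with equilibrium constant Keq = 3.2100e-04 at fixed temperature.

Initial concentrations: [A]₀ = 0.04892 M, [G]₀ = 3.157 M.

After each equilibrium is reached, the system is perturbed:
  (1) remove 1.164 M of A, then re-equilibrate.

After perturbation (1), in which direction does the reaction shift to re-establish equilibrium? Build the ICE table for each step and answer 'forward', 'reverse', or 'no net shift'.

Direction: reverse

Q₀ = 64.53 vs Keq = 3.2100e-04 ⇒ Q>K, reverse
Step 1:
                   A          G
  Initial    0.04892      3.157
  Change       3.156     -3.156
  Equil        3.205   0.001029
  solve Keq expr → x = -3.156; check Q = 3.2100e-04
Then remove 1.164 M of A.
Step 2:
                   A          G
  Initial      2.041   0.001029
  Change  3.7352e-04 -3.7352e-04
  Equil        2.041 6.5525e-04
  solve Keq expr → x = -3.7352e-04; check Q = 3.2100e-04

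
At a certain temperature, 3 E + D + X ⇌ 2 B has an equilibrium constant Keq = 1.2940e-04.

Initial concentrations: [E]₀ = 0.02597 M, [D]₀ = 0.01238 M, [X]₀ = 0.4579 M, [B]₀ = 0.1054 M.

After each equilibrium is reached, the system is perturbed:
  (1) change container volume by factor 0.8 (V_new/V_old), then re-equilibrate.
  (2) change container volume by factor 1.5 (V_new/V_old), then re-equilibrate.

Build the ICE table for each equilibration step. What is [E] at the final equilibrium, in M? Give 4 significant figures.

[E]_eq = 0.1532 M

Q₀ = 1.1189e+05 vs Keq = 1.2940e-04 ⇒ Q>K, reverse
Step 1:
                  E         D         X         B
  init      0.02597   0.01238    0.4579    0.1054
  Δ          0.1579   0.05262   0.05262   -0.1052
  eq         0.1838     0.065    0.5105 1.6332e-04
  solve Keq expr → x = -0.05262; check Q = 1.2940e-04
Then change container volume by factor 0.8 (V_new/V_old).
Step 2:
                  E         D         X         B
  init       0.2298   0.08125    0.6381 2.0415e-04
  Δ       -1.2128e-04 -4.0425e-05 -4.0425e-05 8.0851e-05
  eq         0.2297   0.08121    0.6381 2.8500e-04
  solve Keq expr → x = 4.0425e-05; check Q = 1.2940e-04
Then change container volume by factor 1.5 (V_new/V_old).
Step 3:
                  E         D         X         B
  init       0.1531   0.05414    0.4254 1.9000e-04
  Δ       1.2960e-04 4.3199e-05 4.3199e-05 -8.6398e-05
  eq         0.1532   0.05418    0.4254 1.0360e-04
  solve Keq expr → x = -4.3199e-05; check Q = 1.2940e-04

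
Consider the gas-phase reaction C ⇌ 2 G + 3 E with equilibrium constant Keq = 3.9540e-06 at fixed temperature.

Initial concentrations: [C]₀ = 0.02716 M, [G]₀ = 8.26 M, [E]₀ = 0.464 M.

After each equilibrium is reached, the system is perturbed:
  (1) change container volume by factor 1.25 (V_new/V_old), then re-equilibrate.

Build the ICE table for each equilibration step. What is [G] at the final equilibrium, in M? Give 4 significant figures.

Q₀ = 250.9 vs Keq = 3.9540e-06 ⇒ Q>K, reverse
Step 1:
                  C         G         E
  init      0.02716      8.26     0.464
  Δ          0.1539   -0.3078   -0.4618
  eq         0.1811     7.952  0.002245
  solve Keq expr → x = -0.1539; check Q = 3.9540e-06
Then change container volume by factor 1.25 (V_new/V_old).
Step 2:
                  C         G         E
  init       0.1449     6.362  0.001796
  Δ       -2.0708e-04 4.1415e-04 6.2123e-04
  eq         0.1447     6.362  0.002418
  solve Keq expr → x = 2.0708e-04; check Q = 3.9540e-06

[G]_eq = 6.362 M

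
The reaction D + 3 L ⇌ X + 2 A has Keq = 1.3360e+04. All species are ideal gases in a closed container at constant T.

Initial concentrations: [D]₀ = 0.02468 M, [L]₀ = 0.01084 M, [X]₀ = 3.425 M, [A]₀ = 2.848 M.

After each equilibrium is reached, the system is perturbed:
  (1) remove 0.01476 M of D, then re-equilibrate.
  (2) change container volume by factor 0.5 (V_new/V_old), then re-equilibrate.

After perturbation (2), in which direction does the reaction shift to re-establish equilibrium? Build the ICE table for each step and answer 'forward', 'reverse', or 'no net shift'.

Direction: forward

Q₀ = 8.8371e+08 vs Keq = 1.3360e+04 ⇒ Q>K, reverse
Step 1:
                    D           L           X           A
  init        0.02468     0.01084       3.425       2.848
  Δ           0.08194      0.2458    -0.08194     -0.1639
  eq           0.1066      0.2567       3.343       2.684
  solve Keq expr → x = -0.08194; check Q = 1.3360e+04
Then remove 0.01476 M of D.
Step 2:
                    D           L           X           A
  init        0.09186      0.2567       3.343       2.684
  Δ          0.003175    0.009526   -0.003175   -0.006351
  eq          0.09504      0.2662        3.34       2.678
  solve Keq expr → x = -0.003175; check Q = 1.3360e+04
Then change container volume by factor 0.5 (V_new/V_old).
Step 3:
                    D           L           X           A
  init         0.1901      0.5324        6.68       5.356
  Δ          -0.02777     -0.0833     0.02777     0.05553
  eq           0.1623      0.4491       6.708       5.411
  solve Keq expr → x = 0.02777; check Q = 1.3360e+04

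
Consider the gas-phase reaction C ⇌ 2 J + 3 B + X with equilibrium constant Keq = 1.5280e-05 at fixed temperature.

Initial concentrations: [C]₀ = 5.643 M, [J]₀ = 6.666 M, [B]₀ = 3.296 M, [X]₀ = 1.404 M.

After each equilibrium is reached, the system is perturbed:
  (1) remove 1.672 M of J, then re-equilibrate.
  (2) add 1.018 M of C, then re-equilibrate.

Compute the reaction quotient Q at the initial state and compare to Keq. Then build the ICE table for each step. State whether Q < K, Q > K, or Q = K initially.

Q₀ = 395.9 vs Keq = 1.5280e-05 ⇒ Q>K, reverse
Step 1:
                    C           J           B           X
  init          5.643       6.666       3.296       1.404
  Δ              1.09       -2.18      -3.271       -1.09
  eq            6.733       4.486     0.02535      0.3138
  solve Keq expr → x = -1.09; check Q = 1.5280e-05
Then remove 1.672 M of J.
Step 2:
                    C           J           B           X
  init          6.733       2.814     0.02535      0.3138
  Δ         -0.003027    0.006054    0.009081    0.003027
  eq             6.73        2.82     0.03443      0.3168
  solve Keq expr → x = 0.003027; check Q = 1.5280e-05
Then add 1.018 M of C.
Step 3:
                    C           J           B           X
  init          7.748        2.82     0.03443      0.3168
  Δ       -5.4156e-04    0.001083    0.001625  5.4156e-04
  eq            7.748       2.821     0.03606      0.3174
  solve Keq expr → x = 5.4156e-04; check Q = 1.5280e-05

Q₀ = 395.9; Q > K (proceeds reverse)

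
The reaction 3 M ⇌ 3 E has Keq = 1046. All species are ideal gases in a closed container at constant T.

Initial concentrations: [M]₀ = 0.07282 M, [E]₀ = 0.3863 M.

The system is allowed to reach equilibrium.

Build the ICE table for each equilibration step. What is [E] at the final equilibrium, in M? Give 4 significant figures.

[E]_eq = 0.4179 M

Q₀ = 149.3 vs Keq = 1046 ⇒ Q<K, forward
Step 1:
                  M         E
  I         0.07282    0.3863
  C        -0.03165   0.03165
  E         0.04117    0.4179
  solve Keq expr → x = 0.01055; check Q = 1046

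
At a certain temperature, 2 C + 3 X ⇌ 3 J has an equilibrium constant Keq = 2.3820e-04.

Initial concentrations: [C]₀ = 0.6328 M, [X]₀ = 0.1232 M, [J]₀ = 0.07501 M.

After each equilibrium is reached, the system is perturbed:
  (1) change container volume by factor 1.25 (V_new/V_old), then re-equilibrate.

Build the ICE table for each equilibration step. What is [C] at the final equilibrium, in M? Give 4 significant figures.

Q₀ = 0.5636 vs Keq = 2.3820e-04 ⇒ Q>K, reverse
Step 1:
                  C         X         J
  Initial    0.6328    0.1232   0.07501
  Change    0.04398   0.06597  -0.06597
  Equil      0.6768    0.1892  0.009039
  solve Keq expr → x = -0.02199; check Q = 2.3820e-04
Then change container volume by factor 1.25 (V_new/V_old).
Step 2:
                  C         X         J
  Initial    0.5414    0.1513  0.007231
  Change  6.3688e-04 9.5531e-04 -9.5531e-04
  Equil      0.5421    0.1523  0.006276
  solve Keq expr → x = -3.1844e-04; check Q = 2.3820e-04

[C]_eq = 0.5421 M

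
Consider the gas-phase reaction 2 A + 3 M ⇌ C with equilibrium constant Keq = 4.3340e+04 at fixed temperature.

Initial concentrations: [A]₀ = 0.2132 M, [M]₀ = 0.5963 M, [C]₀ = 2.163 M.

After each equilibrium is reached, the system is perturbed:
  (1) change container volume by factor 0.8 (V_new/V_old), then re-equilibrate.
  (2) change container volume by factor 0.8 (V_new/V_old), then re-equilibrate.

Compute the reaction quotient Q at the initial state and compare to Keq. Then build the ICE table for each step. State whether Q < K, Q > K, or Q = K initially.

Q₀ = 224.4 vs Keq = 4.3340e+04 ⇒ Q<K, forward
Step 1:
                  A         M         C
  I          0.2132    0.5963     2.163
  C         -0.1757   -0.2635   0.08783
  E         0.03754    0.3328     2.251
  solve Keq expr → x = 0.08783; check Q = 4.3340e+04
Then change container volume by factor 0.8 (V_new/V_old).
Step 2:
                  A         M         C
  I         0.04692     0.416     2.814
  C        -0.01436  -0.02154  0.007179
  E         0.03256    0.3945     2.821
  solve Keq expr → x = 0.007179; check Q = 4.3340e+04
Then change container volume by factor 0.8 (V_new/V_old).
Step 3:
                  A         M         C
  I          0.0407    0.4931     3.526
  C          -0.013   -0.0195  0.006501
  E          0.0277    0.4736     3.532
  solve Keq expr → x = 0.006501; check Q = 4.3340e+04

Q₀ = 224.4; Q < K (proceeds forward)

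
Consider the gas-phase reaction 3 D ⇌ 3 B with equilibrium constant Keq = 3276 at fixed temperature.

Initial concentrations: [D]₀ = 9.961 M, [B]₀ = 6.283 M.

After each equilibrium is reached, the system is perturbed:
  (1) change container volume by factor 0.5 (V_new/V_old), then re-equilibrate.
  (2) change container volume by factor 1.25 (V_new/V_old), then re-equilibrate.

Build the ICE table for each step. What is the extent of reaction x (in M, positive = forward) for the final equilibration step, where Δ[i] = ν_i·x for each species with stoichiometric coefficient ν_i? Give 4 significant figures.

Q₀ = 0.251 vs Keq = 3276 ⇒ Q<K, forward
Step 1:
                    D           B
  I             9.961       6.283
  C            -8.936       8.936
  E             1.025       15.22
  solve Keq expr → x = 2.979; check Q = 3276
Then change container volume by factor 0.5 (V_new/V_old).
Step 2:
                    D           B
  I             2.049       30.44
  C                 0           0
  E             2.049       30.44
  solve Keq expr → x = 0; check Q = 3276
Then change container volume by factor 1.25 (V_new/V_old).
Step 3:
                    D           B
  I              1.64       24.35
  C                 0           0
  E              1.64       24.35
  solve Keq expr → x = 0; check Q = 3276

x = 0 M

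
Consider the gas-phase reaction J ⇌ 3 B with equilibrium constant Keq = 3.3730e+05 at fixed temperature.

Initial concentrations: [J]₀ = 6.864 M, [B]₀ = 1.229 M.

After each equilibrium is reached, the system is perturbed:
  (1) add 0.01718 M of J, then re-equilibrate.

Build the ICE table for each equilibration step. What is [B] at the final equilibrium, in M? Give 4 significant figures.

Q₀ = 0.2704 vs Keq = 3.3730e+05 ⇒ Q<K, forward
Step 1:
                    J           B
  I             6.864       1.229
  C            -6.834        20.5
  E           0.03042       21.73
  solve Keq expr → x = 6.834; check Q = 3.3730e+05
Then add 0.01718 M of J.
Step 2:
                    J           B
  I            0.0476       21.73
  C          -0.01697      0.0509
  E           0.03063       21.78
  solve Keq expr → x = 0.01697; check Q = 3.3730e+05

[B]_eq = 21.78 M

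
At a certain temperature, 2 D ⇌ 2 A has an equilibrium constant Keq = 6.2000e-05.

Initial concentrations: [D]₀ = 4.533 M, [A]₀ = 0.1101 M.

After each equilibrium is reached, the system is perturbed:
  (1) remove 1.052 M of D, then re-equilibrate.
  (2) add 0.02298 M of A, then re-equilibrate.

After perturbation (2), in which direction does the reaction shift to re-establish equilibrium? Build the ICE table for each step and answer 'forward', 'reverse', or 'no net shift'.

Q₀ = 5.8993e-04 vs Keq = 6.2000e-05 ⇒ Q>K, reverse
Step 1:
                    D           A
  I             4.533      0.1101
  C           0.07383    -0.07383
  E             4.607     0.03627
  solve Keq expr → x = -0.03691; check Q = 6.2000e-05
Then remove 1.052 M of D.
Step 2:
                    D           A
  I             3.555     0.03627
  C          0.008219   -0.008219
  E             3.563     0.02806
  solve Keq expr → x = -0.004109; check Q = 6.2000e-05
Then add 0.02298 M of A.
Step 3:
                    D           A
  I             3.563     0.05104
  C            0.0228     -0.0228
  E             3.586     0.02823
  solve Keq expr → x = -0.0114; check Q = 6.2000e-05

Direction: reverse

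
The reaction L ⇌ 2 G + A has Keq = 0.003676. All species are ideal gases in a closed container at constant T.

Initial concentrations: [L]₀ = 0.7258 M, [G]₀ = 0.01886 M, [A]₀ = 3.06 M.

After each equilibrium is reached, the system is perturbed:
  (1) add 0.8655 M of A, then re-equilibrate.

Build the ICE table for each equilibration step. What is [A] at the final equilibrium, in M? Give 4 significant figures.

Q₀ = 0.0015 vs Keq = 0.003676 ⇒ Q<K, forward
Step 1:
                    L           G           A
  Initial      0.7258     0.01886        3.06
  Change    -0.005268     0.01054    0.005268
  Equil        0.7205      0.0294       3.065
  solve Keq expr → x = 0.005268; check Q = 0.003676
Then add 0.8655 M of A.
Step 2:
                    L           G           A
  Initial      0.7205      0.0294       3.931
  Change       0.0017   -0.003401     -0.0017
  Equil        0.7222     0.02599       3.929
  solve Keq expr → x = -0.0017; check Q = 0.003676

[A]_eq = 3.929 M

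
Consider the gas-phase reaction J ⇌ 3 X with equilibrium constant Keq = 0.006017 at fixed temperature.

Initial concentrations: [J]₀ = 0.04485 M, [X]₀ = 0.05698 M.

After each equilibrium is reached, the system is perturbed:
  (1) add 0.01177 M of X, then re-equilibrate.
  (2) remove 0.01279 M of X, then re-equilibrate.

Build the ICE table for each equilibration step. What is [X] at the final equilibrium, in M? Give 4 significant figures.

[X]_eq = 0.06341 M

Q₀ = 0.004125 vs Keq = 0.006017 ⇒ Q<K, forward
Step 1:
                  J         X
  init      0.04485   0.05698
  Δ       -0.002191  0.006572
  eq        0.04266   0.06355
  solve Keq expr → x = 0.002191; check Q = 0.006017
Then add 0.01177 M of X.
Step 2:
                  J         X
  init      0.04266   0.07532
  Δ        0.003378  -0.01013
  eq        0.04604   0.06519
  solve Keq expr → x = -0.003378; check Q = 0.006017
Then remove 0.01279 M of X.
Step 3:
                  J         X
  init      0.04604    0.0524
  Δ        -0.00367   0.01101
  eq        0.04237   0.06341
  solve Keq expr → x = 0.00367; check Q = 0.006017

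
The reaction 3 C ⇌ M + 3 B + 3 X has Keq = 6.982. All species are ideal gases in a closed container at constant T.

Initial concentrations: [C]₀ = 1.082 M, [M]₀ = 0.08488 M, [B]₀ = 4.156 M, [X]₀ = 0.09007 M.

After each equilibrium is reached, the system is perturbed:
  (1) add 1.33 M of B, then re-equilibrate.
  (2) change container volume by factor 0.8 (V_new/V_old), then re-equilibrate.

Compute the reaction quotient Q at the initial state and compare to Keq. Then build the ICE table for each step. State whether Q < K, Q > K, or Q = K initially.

Q₀ = 0.003515 vs Keq = 6.982 ⇒ Q<K, forward
Step 1:
                   C          M          B          X
  I            1.082    0.08488      4.156    0.09007
  C          -0.3928     0.1309     0.3928     0.3928
  E           0.6892     0.2158      4.549     0.4828
  solve Keq expr → x = 0.1309; check Q = 6.982
Then add 1.33 M of B.
Step 2:
                   C          M          B          X
  I           0.6892     0.2158      5.879     0.4828
  C          0.05947   -0.01982   -0.05947   -0.05947
  E           0.7487      0.196      5.819     0.4234
  solve Keq expr → x = -0.01982; check Q = 6.982
Then change container volume by factor 0.8 (V_new/V_old).
Step 3:
                   C          M          B          X
  I           0.9359      0.245      7.274     0.5292
  C          0.08055   -0.02685   -0.08055   -0.08055
  E            1.016     0.2181      7.194     0.4486
  solve Keq expr → x = -0.02685; check Q = 6.982

Q₀ = 0.003515; Q < K (proceeds forward)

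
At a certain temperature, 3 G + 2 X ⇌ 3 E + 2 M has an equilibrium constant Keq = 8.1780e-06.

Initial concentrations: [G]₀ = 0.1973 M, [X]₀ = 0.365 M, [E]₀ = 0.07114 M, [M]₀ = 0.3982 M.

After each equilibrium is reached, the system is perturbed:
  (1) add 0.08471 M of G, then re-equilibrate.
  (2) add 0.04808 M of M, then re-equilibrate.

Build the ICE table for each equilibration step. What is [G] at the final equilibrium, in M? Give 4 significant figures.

[G]_eq = 0.3461 M

Q₀ = 0.05579 vs Keq = 8.1780e-06 ⇒ Q>K, reverse
Step 1:
                    G           X           E           M
  I            0.1973       0.365     0.07114      0.3982
  C           0.06533     0.04355    -0.06533    -0.04355
  E            0.2626      0.4086    0.005815      0.3546
  solve Keq expr → x = -0.02178; check Q = 8.1780e-06
Then add 0.08471 M of G.
Step 2:
                    G           X           E           M
  I            0.3473      0.4086    0.005815      0.3546
  C         -0.001803   -0.001202    0.001803    0.001202
  E            0.3455      0.4073    0.007618      0.3559
  solve Keq expr → x = 6.0111e-04; check Q = 8.1780e-06
Then add 0.04808 M of M.
Step 3:
                    G           X           E           M
  I            0.3455      0.4073    0.007618      0.4039
  C        5.9594e-04  3.9729e-04 -5.9594e-04 -3.9729e-04
  E            0.3461      0.4077    0.007022      0.4035
  solve Keq expr → x = -1.9865e-04; check Q = 8.1780e-06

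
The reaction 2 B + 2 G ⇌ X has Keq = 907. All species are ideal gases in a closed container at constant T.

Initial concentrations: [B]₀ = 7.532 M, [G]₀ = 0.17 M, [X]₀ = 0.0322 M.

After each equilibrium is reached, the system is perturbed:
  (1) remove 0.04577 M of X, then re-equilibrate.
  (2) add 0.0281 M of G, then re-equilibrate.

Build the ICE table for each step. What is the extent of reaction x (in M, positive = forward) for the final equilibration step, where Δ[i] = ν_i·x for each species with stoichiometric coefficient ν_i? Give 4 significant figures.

x = 0.01399 M

Q₀ = 0.01964 vs Keq = 907 ⇒ Q<K, forward
Step 1:
                  B         G         X
  I           7.532      0.17    0.0322
  C         -0.1685   -0.1685   0.08423
  E           7.364  0.001539    0.1164
  solve Keq expr → x = 0.08423; check Q = 907
Then remove 0.04577 M of X.
Step 2:
                  B         G         X
  I           7.364  0.001539   0.07066
  C       -3.3851e-04 -3.3851e-04 1.6925e-04
  E           7.363    0.0012   0.07083
  solve Keq expr → x = 1.6925e-04; check Q = 907
Then add 0.0281 M of G.
Step 3:
                  B         G         X
  I           7.363    0.0293   0.07083
  C        -0.02798  -0.02798   0.01399
  E           7.335  0.001318   0.08482
  solve Keq expr → x = 0.01399; check Q = 907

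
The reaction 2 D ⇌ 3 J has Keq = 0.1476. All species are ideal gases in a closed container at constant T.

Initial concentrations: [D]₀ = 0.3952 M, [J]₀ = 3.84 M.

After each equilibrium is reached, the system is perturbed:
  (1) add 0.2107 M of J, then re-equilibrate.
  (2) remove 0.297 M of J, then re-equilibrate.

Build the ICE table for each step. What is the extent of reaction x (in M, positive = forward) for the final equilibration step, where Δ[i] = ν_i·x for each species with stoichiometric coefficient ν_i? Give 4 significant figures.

x = 0.08417 M

Q₀ = 362.5 vs Keq = 0.1476 ⇒ Q>K, reverse
Step 1:
                  D         J
  I          0.3952      3.84
  C            1.94     -2.91
  E           2.335    0.9302
  solve Keq expr → x = -0.9699; check Q = 0.1476
Then add 0.2107 M of J.
Step 2:
                  D         J
  I           2.335     1.141
  C          0.1195   -0.1792
  E           2.455    0.9616
  solve Keq expr → x = -0.05974; check Q = 0.1476
Then remove 0.297 M of J.
Step 3:
                  D         J
  I           2.455    0.6646
  C         -0.1683    0.2525
  E           2.286    0.9172
  solve Keq expr → x = 0.08417; check Q = 0.1476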